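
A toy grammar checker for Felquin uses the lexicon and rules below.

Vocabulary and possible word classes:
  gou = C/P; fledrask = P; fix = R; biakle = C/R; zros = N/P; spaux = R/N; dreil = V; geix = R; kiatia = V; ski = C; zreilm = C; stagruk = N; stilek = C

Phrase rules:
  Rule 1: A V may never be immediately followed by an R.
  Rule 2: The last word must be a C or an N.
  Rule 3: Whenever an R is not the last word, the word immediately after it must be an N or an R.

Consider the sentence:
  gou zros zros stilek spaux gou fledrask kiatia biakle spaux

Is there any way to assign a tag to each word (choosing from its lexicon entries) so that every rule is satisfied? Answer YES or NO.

Candidates per position — 1:gou {C,P}; 2:zros {N,P}; 3:zros {N,P}; 4:stilek {C}; 5:spaux {R,N}; 6:gou {C,P}; 7:fledrask {P}; 8:kiatia {V}; 9:biakle {C,R}; 10:spaux {R,N}.
One satisfying assignment: C N N C N C P V C N.
Rule-by-rule: rule 1 ✓; rule 2 ✓; rule 3 ✓.

YES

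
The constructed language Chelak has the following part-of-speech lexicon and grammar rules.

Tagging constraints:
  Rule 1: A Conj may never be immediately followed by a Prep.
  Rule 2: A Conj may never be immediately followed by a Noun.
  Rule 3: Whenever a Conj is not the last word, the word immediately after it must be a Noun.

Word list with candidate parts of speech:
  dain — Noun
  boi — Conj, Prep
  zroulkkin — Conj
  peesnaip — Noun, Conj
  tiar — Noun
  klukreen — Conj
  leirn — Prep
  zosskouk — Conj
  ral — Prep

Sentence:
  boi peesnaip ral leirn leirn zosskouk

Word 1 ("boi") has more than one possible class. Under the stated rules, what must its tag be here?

Candidates per position — 1:boi {Conj,Prep}; 2:peesnaip {Noun,Conj}; 3:ral {Prep}; 4:leirn {Prep}; 5:leirn {Prep}; 6:zosskouk {Conj}.
If word 2 were Conj, no tagging could satisfy rule 1; so word 2 is Noun.
If word 1 were Conj, no tagging could satisfy rule 2; so word 1 is Prep.
That leaves exactly one tagging: Prep Noun Prep Prep Prep Conj.
Checking: rule 1 ok; rule 2 ok; rule 3 ok.

Prep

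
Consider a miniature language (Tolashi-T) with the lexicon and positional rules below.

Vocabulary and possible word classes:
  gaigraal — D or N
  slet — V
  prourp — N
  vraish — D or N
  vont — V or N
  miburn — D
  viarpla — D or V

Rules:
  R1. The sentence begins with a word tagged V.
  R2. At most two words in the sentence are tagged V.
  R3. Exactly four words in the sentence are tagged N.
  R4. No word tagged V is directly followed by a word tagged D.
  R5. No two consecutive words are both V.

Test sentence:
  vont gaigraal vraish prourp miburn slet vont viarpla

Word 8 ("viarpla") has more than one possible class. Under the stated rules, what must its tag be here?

Candidates per position — 1:vont {V,N}; 2:gaigraal {D,N}; 3:vraish {D,N}; 4:prourp {N}; 5:miburn {D}; 6:slet {V}; 7:vont {V,N}; 8:viarpla {D,V}.
If word 1 were N, no tagging could satisfy rule 1; so word 1 is V.
If word 2 were D, no tagging could satisfy rule 3; so word 2 is N.
If word 3 were D, no tagging could satisfy rule 3; so word 3 is N.
If word 7 were V, no tagging could satisfy rule 2; so word 7 is N.
If word 8 were V, no tagging could satisfy rule 2; so word 8 is D.
The unique satisfying tagging is: V N N N D V N D.
Check: rule 1 ✓; rule 2 ✓; rule 3 ✓; rule 4 ✓; rule 5 ✓.

D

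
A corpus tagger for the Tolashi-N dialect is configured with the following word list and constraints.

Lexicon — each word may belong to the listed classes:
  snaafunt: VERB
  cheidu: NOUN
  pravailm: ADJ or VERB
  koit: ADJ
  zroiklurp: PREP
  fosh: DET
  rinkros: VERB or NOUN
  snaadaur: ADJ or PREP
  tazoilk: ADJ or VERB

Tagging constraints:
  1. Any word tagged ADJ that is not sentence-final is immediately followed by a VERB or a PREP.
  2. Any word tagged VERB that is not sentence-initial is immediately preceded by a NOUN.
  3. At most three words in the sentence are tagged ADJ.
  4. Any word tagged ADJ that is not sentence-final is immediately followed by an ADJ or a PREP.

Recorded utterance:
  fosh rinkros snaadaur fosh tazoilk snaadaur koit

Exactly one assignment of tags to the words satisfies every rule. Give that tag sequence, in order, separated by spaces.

DET NOUN PREP DET ADJ PREP ADJ

Candidates per position — 1:fosh {DET}; 2:rinkros {VERB,NOUN}; 3:snaadaur {ADJ,PREP}; 4:fosh {DET}; 5:tazoilk {ADJ,VERB}; 6:snaadaur {ADJ,PREP}; 7:koit {ADJ}.
Position 2: tagging it VERB would leave rule 2 unsatisfiable, so it must be NOUN.
Position 3: tagging it ADJ would leave rule 1 unsatisfiable, so it must be PREP.
Position 5: tagging it VERB would leave rule 2 unsatisfiable, so it must be ADJ.
Position 6: tagging it ADJ would leave rule 1 unsatisfiable, so it must be PREP.
So the tagging must be: DET NOUN PREP DET ADJ PREP ADJ.
Check: rule 1 ok; rule 2 ok; rule 3 ok; rule 4 ok.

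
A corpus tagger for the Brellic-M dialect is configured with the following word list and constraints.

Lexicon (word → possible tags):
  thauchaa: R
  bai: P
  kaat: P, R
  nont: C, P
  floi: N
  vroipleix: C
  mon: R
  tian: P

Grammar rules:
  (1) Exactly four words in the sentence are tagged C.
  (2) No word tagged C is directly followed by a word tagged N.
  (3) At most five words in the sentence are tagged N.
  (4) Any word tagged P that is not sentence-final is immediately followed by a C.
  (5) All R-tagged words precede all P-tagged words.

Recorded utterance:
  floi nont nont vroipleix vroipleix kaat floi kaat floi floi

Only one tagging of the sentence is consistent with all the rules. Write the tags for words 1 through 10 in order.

N C C C C R N R N N

Candidates per position — 1:floi {N}; 2:nont {C,P}; 3:nont {C,P}; 4:vroipleix {C}; 5:vroipleix {C}; 6:kaat {P,R}; 7:floi {N}; 8:kaat {P,R}; 9:floi {N}; 10:floi {N}.
Position 2: P is ruled out by rule 1; that leaves C.
Position 3: P is ruled out by rule 1; that leaves C.
Position 6: P is ruled out by rule 4; that leaves R.
Position 8: P is ruled out by rule 4; that leaves R.
The only consistent sequence is: N C C C C R N R N N.
Checking: rule 1 ✓; rule 2 ✓; rule 3 ✓; rule 4 ✓; rule 5 ✓.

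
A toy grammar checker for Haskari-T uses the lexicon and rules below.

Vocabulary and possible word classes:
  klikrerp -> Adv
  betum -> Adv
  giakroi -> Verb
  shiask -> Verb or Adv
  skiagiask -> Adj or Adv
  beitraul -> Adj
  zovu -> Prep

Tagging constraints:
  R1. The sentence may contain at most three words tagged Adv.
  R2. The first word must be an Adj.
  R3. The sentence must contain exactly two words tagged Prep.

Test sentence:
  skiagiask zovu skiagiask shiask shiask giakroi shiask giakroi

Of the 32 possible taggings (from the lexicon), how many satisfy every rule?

0

Candidates per position — 1:skiagiask {Adj,Adv}; 2:zovu {Prep}; 3:skiagiask {Adj,Adv}; 4:shiask {Verb,Adv}; 5:shiask {Verb,Adv}; 6:giakroi {Verb}; 7:shiask {Verb,Adv}; 8:giakroi {Verb}.
There are 32 candidate sequences in total.
Rule 3 cannot be satisfied by any choice of tags from the lexicon.
So there is no consistent tagging.
Count = 0.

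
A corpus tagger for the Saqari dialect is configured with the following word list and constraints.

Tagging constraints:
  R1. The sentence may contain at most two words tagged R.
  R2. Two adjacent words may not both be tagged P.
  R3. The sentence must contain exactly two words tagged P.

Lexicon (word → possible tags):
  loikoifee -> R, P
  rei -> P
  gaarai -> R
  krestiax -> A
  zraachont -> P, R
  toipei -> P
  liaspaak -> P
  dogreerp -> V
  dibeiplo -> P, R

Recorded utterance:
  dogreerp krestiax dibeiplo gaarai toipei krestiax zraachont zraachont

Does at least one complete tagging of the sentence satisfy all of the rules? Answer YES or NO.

Candidates per position — 1:dogreerp {V}; 2:krestiax {A}; 3:dibeiplo {P,R}; 4:gaarai {R}; 5:toipei {P}; 6:krestiax {A}; 7:zraachont {P,R}; 8:zraachont {P,R}.
Every candidate sequence violates at least one rule; no consistent tagging exists.

NO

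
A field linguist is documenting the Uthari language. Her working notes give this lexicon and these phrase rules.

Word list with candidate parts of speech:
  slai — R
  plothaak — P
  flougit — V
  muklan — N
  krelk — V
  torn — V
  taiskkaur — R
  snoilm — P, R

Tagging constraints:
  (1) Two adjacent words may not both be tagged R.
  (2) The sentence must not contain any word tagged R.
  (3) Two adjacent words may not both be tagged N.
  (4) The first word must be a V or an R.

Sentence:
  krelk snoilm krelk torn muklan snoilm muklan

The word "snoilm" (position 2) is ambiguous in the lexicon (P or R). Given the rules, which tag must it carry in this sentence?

Candidates per position — 1:krelk {V}; 2:snoilm {P,R}; 3:krelk {V}; 4:torn {V}; 5:muklan {N}; 6:snoilm {P,R}; 7:muklan {N}.
At position 2, choosing R makes rule 2 impossible to satisfy; hence P.
At position 6, choosing R makes rule 2 impossible to satisfy; hence P.
That leaves exactly one tagging: V P V V N P N.
Check: rule 1 satisfied; rule 2 satisfied; rule 3 satisfied; rule 4 satisfied.

P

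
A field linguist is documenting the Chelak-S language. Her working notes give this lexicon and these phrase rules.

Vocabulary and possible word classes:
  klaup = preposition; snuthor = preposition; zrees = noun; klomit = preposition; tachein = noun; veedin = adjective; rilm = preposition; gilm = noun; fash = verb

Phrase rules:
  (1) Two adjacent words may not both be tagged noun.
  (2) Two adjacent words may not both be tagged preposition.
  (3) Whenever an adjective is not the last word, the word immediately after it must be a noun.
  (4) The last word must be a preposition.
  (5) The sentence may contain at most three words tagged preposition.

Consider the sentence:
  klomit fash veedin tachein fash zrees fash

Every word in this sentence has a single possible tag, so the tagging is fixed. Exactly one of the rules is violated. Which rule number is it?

4

Fixed tagging: preposition verb adjective noun verb noun verb.
Rule check: R1 holds, R2 holds, R3 holds, R4 violated, R5 holds.
Only rule 4 fails.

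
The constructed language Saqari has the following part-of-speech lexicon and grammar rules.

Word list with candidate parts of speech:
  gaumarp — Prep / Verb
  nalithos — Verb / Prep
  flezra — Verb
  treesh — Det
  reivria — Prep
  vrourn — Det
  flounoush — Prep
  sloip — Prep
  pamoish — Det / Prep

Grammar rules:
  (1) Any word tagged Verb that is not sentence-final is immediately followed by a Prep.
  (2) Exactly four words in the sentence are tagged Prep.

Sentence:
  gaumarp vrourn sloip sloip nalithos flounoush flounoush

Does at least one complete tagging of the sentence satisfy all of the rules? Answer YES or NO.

NO

Candidates per position — 1:gaumarp {Prep,Verb}; 2:vrourn {Det}; 3:sloip {Prep}; 4:sloip {Prep}; 5:nalithos {Verb,Prep}; 6:flounoush {Prep}; 7:flounoush {Prep}.
Every candidate sequence violates at least one rule; no consistent tagging exists.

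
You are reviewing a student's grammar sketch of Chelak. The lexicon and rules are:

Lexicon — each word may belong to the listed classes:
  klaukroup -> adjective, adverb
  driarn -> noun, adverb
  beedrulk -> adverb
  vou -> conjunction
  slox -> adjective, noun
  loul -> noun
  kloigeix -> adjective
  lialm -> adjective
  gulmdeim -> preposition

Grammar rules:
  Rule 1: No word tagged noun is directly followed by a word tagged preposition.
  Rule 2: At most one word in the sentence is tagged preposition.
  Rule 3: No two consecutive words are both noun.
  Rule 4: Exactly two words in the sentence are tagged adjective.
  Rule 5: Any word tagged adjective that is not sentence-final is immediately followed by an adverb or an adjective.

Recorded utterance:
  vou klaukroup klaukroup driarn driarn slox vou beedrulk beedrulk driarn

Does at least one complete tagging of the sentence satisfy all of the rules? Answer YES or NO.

Candidates per position — 1:vou {conjunction}; 2:klaukroup {adjective,adverb}; 3:klaukroup {adjective,adverb}; 4:driarn {noun,adverb}; 5:driarn {noun,adverb}; 6:slox {adjective,noun}; 7:vou {conjunction}; 8:beedrulk {adverb}; 9:beedrulk {adverb}; 10:driarn {noun,adverb}.
One satisfying assignment: conjunction adjective adjective adverb adverb noun conjunction adverb adverb adverb.
Check: rule 1 holds; rule 2 holds; rule 3 holds; rule 4 holds; rule 5 holds.

YES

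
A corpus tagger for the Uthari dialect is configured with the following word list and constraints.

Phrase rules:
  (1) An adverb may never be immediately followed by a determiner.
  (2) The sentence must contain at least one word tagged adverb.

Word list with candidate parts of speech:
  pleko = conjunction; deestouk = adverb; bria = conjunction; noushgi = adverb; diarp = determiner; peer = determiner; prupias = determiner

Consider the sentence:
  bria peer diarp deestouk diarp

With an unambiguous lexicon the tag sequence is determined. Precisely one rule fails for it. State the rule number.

Fixed tagging: conjunction determiner determiner adverb determiner.
Rule check: R1 violated, R2 holds.
Only rule 1 fails.

1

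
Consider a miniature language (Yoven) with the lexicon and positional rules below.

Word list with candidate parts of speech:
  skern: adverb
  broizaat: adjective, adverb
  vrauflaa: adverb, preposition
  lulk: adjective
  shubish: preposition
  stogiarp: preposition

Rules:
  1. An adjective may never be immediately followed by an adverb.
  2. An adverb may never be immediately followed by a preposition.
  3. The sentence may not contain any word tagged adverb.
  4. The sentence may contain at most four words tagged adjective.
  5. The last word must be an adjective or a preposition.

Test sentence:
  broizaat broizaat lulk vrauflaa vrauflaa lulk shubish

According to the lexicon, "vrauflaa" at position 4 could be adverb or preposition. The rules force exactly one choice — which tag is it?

Candidates per position — 1:broizaat {adjective,adverb}; 2:broizaat {adjective,adverb}; 3:lulk {adjective}; 4:vrauflaa {adverb,preposition}; 5:vrauflaa {adverb,preposition}; 6:lulk {adjective}; 7:shubish {preposition}.
If word 1 were adverb, no tagging could satisfy rule 3; so word 1 is adjective.
If word 2 were adverb, no tagging could satisfy rule 1; so word 2 is adjective.
If word 4 were adverb, no tagging could satisfy rule 1; so word 4 is preposition.
If word 5 were adverb, no tagging could satisfy rule 3; so word 5 is preposition.
So the tagging must be: adjective adjective adjective preposition preposition adjective preposition.
Check: rule 1 satisfied; rule 2 satisfied; rule 3 satisfied; rule 4 satisfied; rule 5 satisfied.

preposition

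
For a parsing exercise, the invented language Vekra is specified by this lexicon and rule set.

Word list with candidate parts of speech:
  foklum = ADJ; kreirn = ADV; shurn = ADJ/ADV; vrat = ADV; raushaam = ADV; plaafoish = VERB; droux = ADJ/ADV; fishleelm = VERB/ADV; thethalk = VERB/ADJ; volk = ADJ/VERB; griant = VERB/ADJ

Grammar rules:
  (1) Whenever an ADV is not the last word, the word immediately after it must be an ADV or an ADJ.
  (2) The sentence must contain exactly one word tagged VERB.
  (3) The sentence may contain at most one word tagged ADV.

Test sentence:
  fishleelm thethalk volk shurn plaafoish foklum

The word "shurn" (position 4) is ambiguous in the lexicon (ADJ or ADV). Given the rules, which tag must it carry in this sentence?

ADJ

Candidates per position — 1:fishleelm {VERB,ADV}; 2:thethalk {VERB,ADJ}; 3:volk {ADJ,VERB}; 4:shurn {ADJ,ADV}; 5:plaafoish {VERB}; 6:foklum {ADJ}.
If word 1 were VERB, no tagging could satisfy rule 2; so word 1 is ADV.
If word 2 were VERB, no tagging could satisfy rule 1; so word 2 is ADJ.
If word 3 were VERB, no tagging could satisfy rule 2; so word 3 is ADJ.
If word 4 were ADV, no tagging could satisfy rule 1; so word 4 is ADJ.
The unique satisfying tagging is: ADV ADJ ADJ ADJ VERB ADJ.
Rule-by-rule: rule 1 ok; rule 2 ok; rule 3 ok.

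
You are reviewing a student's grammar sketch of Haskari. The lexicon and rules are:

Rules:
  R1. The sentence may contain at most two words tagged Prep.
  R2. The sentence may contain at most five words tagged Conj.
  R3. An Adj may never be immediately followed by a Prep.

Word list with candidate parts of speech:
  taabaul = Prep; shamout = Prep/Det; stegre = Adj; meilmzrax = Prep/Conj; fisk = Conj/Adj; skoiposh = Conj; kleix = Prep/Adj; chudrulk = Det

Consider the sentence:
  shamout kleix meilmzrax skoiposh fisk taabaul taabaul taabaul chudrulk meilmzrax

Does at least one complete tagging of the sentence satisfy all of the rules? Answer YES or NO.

NO

Candidates per position — 1:shamout {Prep,Det}; 2:kleix {Prep,Adj}; 3:meilmzrax {Prep,Conj}; 4:skoiposh {Conj}; 5:fisk {Conj,Adj}; 6:taabaul {Prep}; 7:taabaul {Prep}; 8:taabaul {Prep}; 9:chudrulk {Det}; 10:meilmzrax {Prep,Conj}.
Rule 1 cannot be satisfied by any choice of tags from the lexicon.
So there is no consistent tagging.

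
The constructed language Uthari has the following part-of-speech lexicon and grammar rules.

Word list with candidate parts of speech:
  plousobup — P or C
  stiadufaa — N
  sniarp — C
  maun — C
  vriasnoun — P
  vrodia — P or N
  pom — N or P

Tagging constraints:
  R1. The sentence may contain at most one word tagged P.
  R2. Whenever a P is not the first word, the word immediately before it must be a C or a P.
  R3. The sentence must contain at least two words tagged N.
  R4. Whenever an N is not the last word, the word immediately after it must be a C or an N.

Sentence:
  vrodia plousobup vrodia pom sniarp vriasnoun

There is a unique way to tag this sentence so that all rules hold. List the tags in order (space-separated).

Candidates per position — 1:vrodia {P,N}; 2:plousobup {P,C}; 3:vrodia {P,N}; 4:pom {N,P}; 5:sniarp {C}; 6:vriasnoun {P}.
Position 1: tagging it P would leave rule 1 unsatisfiable, so it must be N.
Position 2: tagging it P would leave rule 1 unsatisfiable, so it must be C.
Position 3: tagging it P would leave rule 1 unsatisfiable, so it must be N.
Position 4: tagging it P would leave rule 1 unsatisfiable, so it must be N.
So the tagging must be: N C N N C P.
Verifying each rule — rule 1 satisfied; rule 2 satisfied; rule 3 satisfied; rule 4 satisfied.

N C N N C P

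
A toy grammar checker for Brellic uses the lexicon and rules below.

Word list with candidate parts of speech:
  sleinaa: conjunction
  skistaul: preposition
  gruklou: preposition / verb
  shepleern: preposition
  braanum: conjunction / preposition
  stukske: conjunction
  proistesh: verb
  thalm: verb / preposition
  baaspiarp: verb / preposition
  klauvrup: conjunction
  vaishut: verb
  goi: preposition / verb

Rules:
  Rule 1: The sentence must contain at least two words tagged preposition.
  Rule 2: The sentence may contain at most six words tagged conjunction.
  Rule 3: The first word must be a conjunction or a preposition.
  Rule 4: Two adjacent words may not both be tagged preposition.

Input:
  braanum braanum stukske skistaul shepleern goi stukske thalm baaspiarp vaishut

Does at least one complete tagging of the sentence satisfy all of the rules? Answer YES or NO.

NO

Candidates per position — 1:braanum {conjunction,preposition}; 2:braanum {conjunction,preposition}; 3:stukske {conjunction}; 4:skistaul {preposition}; 5:shepleern {preposition}; 6:goi {preposition,verb}; 7:stukske {conjunction}; 8:thalm {verb,preposition}; 9:baaspiarp {verb,preposition}; 10:vaishut {verb}.
Rule 4 cannot be satisfied by any choice of tags from the lexicon.
So there is no consistent tagging.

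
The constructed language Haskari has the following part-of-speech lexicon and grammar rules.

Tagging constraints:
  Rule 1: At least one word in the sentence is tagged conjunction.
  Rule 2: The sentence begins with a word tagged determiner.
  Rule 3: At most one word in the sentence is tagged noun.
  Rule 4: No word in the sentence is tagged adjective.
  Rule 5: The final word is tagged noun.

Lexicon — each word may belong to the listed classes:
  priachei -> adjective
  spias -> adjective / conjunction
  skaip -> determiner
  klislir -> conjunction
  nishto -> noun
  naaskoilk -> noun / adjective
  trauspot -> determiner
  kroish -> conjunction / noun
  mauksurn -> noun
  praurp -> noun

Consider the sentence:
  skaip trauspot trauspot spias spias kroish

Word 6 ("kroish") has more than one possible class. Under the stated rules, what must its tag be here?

noun

Candidates per position — 1:skaip {determiner}; 2:trauspot {determiner}; 3:trauspot {determiner}; 4:spias {adjective,conjunction}; 5:spias {adjective,conjunction}; 6:kroish {conjunction,noun}.
If word 4 were adjective, no tagging could satisfy rule 4; so word 4 is conjunction.
If word 5 were adjective, no tagging could satisfy rule 4; so word 5 is conjunction.
If word 6 were conjunction, no tagging could satisfy rule 5; so word 6 is noun.
The only consistent sequence is: determiner determiner determiner conjunction conjunction noun.
Rule-by-rule: rule 1 ok; rule 2 ok; rule 3 ok; rule 4 ok; rule 5 ok.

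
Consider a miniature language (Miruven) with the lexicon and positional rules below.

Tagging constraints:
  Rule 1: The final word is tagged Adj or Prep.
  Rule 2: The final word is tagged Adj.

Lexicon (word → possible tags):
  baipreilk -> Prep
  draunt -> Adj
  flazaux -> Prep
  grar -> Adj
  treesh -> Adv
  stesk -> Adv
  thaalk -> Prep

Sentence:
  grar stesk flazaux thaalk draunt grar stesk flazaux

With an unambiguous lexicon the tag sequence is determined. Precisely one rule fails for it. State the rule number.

2

Fixed tagging: Adj Adv Prep Prep Adj Adj Adv Prep.
Applying the rules: R1 ok, R2 fails.
Only rule 2 fails.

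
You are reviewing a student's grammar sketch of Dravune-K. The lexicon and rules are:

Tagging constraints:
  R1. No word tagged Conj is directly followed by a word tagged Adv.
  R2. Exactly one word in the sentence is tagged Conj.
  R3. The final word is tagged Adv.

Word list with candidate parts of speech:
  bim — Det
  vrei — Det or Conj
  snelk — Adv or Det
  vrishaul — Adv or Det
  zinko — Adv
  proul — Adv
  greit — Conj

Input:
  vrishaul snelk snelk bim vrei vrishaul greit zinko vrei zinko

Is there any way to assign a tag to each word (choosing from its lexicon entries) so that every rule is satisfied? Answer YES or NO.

NO

Candidates per position — 1:vrishaul {Adv,Det}; 2:snelk {Adv,Det}; 3:snelk {Adv,Det}; 4:bim {Det}; 5:vrei {Det,Conj}; 6:vrishaul {Adv,Det}; 7:greit {Conj}; 8:zinko {Adv}; 9:vrei {Det,Conj}; 10:zinko {Adv}.
Rule 1 cannot be satisfied by any choice of tags from the lexicon.
So there is no consistent tagging.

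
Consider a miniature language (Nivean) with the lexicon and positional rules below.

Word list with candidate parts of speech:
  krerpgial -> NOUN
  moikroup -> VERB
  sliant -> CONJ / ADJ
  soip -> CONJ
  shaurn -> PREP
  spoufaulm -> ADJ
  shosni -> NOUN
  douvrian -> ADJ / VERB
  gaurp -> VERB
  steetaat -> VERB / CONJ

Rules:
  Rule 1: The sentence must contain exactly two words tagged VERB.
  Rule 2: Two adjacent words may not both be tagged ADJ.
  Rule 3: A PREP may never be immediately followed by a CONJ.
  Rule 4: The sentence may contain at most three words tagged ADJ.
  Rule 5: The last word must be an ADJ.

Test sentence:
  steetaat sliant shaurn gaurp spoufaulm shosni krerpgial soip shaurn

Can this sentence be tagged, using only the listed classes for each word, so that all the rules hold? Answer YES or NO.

Candidates per position — 1:steetaat {VERB,CONJ}; 2:sliant {CONJ,ADJ}; 3:shaurn {PREP}; 4:gaurp {VERB}; 5:spoufaulm {ADJ}; 6:shosni {NOUN}; 7:krerpgial {NOUN}; 8:soip {CONJ}; 9:shaurn {PREP}.
Rule 5 cannot be satisfied by any choice of tags from the lexicon.
So there is no consistent tagging.

NO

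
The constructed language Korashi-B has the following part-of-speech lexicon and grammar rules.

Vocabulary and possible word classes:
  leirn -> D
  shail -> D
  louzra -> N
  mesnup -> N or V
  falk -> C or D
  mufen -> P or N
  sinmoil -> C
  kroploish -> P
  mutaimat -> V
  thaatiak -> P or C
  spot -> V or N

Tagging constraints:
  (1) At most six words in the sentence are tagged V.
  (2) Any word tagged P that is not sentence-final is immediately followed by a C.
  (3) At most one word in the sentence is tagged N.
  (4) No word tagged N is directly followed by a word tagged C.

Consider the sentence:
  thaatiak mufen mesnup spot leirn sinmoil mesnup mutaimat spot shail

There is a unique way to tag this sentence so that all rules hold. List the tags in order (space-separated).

C N V V D C V V V D

Candidates per position — 1:thaatiak {P,C}; 2:mufen {P,N}; 3:mesnup {N,V}; 4:spot {V,N}; 5:leirn {D}; 6:sinmoil {C}; 7:mesnup {N,V}; 8:mutaimat {V}; 9:spot {V,N}; 10:shail {D}.
Word 1 cannot be P — rule 2 would then fail for every completion. It is C.
Word 2 cannot be P — rule 2 would then fail for every completion. It is N.
Word 3 cannot be N — rule 3 would then fail for every completion. It is V.
Word 4 cannot be N — rule 3 would then fail for every completion. It is V.
Word 7 cannot be N — rule 3 would then fail for every completion. It is V.
Word 9 cannot be N — rule 3 would then fail for every completion. It is V.
The unique satisfying tagging is: C N V V D C V V V D.
Verifying each rule — rule 1 satisfied; rule 2 satisfied; rule 3 satisfied; rule 4 satisfied.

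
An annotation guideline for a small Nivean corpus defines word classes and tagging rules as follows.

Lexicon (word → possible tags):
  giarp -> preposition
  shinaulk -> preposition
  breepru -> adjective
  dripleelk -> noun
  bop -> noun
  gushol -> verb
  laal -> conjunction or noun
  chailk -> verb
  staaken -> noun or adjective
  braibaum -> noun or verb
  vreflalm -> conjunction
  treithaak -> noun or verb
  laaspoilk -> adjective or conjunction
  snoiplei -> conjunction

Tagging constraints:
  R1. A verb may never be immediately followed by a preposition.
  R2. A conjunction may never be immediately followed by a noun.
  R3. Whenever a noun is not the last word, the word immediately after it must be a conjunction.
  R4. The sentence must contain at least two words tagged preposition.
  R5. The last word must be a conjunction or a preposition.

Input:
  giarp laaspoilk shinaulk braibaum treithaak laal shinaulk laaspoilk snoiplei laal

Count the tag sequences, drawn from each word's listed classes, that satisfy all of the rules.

Candidates per position — 1:giarp {preposition}; 2:laaspoilk {adjective,conjunction}; 3:shinaulk {preposition}; 4:braibaum {noun,verb}; 5:treithaak {noun,verb}; 6:laal {conjunction,noun}; 7:shinaulk {preposition}; 8:laaspoilk {adjective,conjunction}; 9:snoiplei {conjunction}; 10:laal {conjunction,noun}.
There are 64 candidate sequences in total.
Checking each against the rules leaves 8 sequences.
Count = 8.

8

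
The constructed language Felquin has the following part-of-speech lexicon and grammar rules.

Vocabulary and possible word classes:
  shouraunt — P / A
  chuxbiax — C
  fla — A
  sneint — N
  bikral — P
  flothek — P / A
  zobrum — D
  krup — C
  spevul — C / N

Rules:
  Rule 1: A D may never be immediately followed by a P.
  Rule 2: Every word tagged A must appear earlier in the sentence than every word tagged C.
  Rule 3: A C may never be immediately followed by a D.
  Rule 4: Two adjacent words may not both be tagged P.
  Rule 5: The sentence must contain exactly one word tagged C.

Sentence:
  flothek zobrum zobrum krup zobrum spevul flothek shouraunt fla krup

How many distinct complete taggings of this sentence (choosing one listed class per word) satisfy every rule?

Candidates per position — 1:flothek {P,A}; 2:zobrum {D}; 3:zobrum {D}; 4:krup {C}; 5:zobrum {D}; 6:spevul {C,N}; 7:flothek {P,A}; 8:shouraunt {P,A}; 9:fla {A}; 10:krup {C}.
There are 16 candidate sequences in total.
Rule 2 cannot be satisfied by any choice of tags from the lexicon.
So there is no consistent tagging.
Count = 0.

0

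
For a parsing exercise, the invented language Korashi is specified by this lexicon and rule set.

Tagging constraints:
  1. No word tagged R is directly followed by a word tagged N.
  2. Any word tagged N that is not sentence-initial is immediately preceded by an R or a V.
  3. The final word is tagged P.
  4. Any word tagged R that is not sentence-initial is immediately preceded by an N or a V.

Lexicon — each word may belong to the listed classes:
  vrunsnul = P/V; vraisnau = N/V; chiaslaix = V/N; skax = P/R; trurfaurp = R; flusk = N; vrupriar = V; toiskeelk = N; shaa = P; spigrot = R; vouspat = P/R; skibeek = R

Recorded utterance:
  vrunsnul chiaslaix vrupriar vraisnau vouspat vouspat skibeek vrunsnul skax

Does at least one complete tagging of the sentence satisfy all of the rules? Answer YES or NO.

NO

Candidates per position — 1:vrunsnul {P,V}; 2:chiaslaix {V,N}; 3:vrupriar {V}; 4:vraisnau {N,V}; 5:vouspat {P,R}; 6:vouspat {P,R}; 7:skibeek {R}; 8:vrunsnul {P,V}; 9:skax {P,R}.
Rule 4 cannot be satisfied by any choice of tags from the lexicon.
So there is no consistent tagging.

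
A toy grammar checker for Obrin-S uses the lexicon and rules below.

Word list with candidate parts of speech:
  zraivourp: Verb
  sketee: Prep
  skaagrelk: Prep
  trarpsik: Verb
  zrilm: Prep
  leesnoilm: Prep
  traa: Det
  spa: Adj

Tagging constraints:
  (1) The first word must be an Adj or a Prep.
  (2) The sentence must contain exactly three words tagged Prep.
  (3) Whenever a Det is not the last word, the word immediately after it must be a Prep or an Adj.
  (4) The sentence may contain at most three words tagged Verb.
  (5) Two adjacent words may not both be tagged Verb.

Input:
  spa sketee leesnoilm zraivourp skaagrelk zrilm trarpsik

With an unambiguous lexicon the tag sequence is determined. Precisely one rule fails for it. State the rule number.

2

Fixed tagging: Adj Prep Prep Verb Prep Prep Verb.
Rule check: R1 ok, R2 fails, R3 ok, R4 ok, R5 ok.
Only rule 2 fails.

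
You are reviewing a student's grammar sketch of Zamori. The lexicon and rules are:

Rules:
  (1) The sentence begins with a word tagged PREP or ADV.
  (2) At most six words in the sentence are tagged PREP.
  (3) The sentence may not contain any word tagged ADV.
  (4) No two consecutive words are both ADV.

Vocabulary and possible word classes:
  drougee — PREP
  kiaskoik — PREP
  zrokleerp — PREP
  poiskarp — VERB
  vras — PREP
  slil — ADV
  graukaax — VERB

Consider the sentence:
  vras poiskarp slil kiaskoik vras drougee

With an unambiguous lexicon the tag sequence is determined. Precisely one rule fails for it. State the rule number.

Fixed tagging: PREP VERB ADV PREP PREP PREP.
Checking each rule: R1 ok, R2 ok, R3 fails, R4 ok.
Only rule 3 fails.

3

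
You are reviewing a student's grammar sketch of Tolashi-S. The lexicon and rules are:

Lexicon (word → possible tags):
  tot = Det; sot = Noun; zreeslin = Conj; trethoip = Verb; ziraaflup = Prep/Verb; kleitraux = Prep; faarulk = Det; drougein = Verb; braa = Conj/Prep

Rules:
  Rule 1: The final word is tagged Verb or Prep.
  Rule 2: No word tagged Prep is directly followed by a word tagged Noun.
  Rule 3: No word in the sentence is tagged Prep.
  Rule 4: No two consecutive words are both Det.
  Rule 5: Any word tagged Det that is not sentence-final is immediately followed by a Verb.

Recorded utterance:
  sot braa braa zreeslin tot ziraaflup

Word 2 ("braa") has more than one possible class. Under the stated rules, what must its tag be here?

Conj

Candidates per position — 1:sot {Noun}; 2:braa {Conj,Prep}; 3:braa {Conj,Prep}; 4:zreeslin {Conj}; 5:tot {Det}; 6:ziraaflup {Prep,Verb}.
At position 2, choosing Prep makes rule 3 impossible to satisfy; hence Conj.
At position 3, choosing Prep makes rule 3 impossible to satisfy; hence Conj.
At position 6, choosing Prep makes rule 3 impossible to satisfy; hence Verb.
So the tagging must be: Noun Conj Conj Conj Det Verb.
Verifying each rule — rule 1 holds; rule 2 holds; rule 3 holds; rule 4 holds; rule 5 holds.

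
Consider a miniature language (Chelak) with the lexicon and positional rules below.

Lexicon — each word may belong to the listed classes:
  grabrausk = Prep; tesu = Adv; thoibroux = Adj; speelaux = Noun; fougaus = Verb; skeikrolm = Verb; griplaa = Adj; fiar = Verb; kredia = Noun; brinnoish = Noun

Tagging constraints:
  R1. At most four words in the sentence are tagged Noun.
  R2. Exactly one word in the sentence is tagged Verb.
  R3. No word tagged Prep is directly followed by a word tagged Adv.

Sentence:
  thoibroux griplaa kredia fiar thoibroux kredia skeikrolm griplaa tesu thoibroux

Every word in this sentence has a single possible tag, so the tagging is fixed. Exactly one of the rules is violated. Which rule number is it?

Fixed tagging: Adj Adj Noun Verb Adj Noun Verb Adj Adv Adj.
Rule check: R1 ✓, R2 ✗, R3 ✓.
Only rule 2 fails.

2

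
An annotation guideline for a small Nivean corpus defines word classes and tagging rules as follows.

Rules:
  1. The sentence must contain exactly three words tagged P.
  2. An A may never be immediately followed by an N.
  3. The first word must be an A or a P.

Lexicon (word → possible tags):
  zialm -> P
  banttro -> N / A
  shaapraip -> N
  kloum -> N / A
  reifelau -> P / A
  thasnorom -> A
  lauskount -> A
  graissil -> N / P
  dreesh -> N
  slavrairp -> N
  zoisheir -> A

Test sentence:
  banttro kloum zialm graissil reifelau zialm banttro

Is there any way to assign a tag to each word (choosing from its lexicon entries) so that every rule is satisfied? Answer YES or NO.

YES

Candidates per position — 1:banttro {N,A}; 2:kloum {N,A}; 3:zialm {P}; 4:graissil {N,P}; 5:reifelau {P,A}; 6:zialm {P}; 7:banttro {N,A}.
One satisfying assignment: A A P P A P A.
Check: rule 1 ✓; rule 2 ✓; rule 3 ✓.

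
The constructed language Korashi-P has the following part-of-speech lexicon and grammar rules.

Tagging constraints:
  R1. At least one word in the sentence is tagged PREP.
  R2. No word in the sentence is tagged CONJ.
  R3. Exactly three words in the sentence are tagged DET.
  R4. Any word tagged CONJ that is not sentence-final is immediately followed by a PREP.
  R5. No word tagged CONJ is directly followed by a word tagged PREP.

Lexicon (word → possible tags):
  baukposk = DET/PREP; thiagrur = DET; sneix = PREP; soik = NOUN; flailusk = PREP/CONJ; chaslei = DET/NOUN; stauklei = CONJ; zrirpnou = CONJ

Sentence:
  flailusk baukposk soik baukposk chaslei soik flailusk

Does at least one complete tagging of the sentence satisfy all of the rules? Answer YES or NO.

Candidates per position — 1:flailusk {PREP,CONJ}; 2:baukposk {DET,PREP}; 3:soik {NOUN}; 4:baukposk {DET,PREP}; 5:chaslei {DET,NOUN}; 6:soik {NOUN}; 7:flailusk {PREP,CONJ}.
One satisfying assignment: PREP DET NOUN DET DET NOUN PREP.
Verifying each rule — rule 1 satisfied; rule 2 satisfied; rule 3 satisfied; rule 4 satisfied; rule 5 satisfied.

YES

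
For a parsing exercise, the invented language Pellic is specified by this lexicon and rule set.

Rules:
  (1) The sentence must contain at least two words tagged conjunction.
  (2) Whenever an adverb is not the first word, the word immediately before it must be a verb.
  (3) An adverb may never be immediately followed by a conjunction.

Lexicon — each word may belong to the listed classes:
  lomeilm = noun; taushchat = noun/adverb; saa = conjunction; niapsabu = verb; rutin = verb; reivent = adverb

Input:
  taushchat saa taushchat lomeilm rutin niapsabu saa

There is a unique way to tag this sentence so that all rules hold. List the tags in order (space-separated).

Candidates per position — 1:taushchat {noun,adverb}; 2:saa {conjunction}; 3:taushchat {noun,adverb}; 4:lomeilm {noun}; 5:rutin {verb}; 6:niapsabu {verb}; 7:saa {conjunction}.
Position 1: adverb is ruled out by rule 3; that leaves noun.
Position 3: adverb is ruled out by rule 2; that leaves noun.
The only consistent sequence is: noun conjunction noun noun verb verb conjunction.
Check: rule 1 satisfied; rule 2 satisfied; rule 3 satisfied.

noun conjunction noun noun verb verb conjunction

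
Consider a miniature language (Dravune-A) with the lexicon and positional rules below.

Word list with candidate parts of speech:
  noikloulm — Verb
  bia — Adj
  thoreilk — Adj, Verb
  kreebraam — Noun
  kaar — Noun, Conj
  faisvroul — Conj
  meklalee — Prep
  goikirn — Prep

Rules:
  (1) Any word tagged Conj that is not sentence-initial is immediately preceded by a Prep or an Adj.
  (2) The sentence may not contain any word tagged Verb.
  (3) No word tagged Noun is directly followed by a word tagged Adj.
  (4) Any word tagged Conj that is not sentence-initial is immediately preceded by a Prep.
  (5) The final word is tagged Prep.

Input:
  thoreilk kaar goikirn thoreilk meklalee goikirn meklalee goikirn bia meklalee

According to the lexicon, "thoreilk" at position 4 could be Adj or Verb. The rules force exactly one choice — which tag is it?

Candidates per position — 1:thoreilk {Adj,Verb}; 2:kaar {Noun,Conj}; 3:goikirn {Prep}; 4:thoreilk {Adj,Verb}; 5:meklalee {Prep}; 6:goikirn {Prep}; 7:meklalee {Prep}; 8:goikirn {Prep}; 9:bia {Adj}; 10:meklalee {Prep}.
If word 1 were Verb, no tagging could satisfy rule 2; so word 1 is Adj.
If word 2 were Conj, no tagging could satisfy rule 4; so word 2 is Noun.
If word 4 were Verb, no tagging could satisfy rule 2; so word 4 is Adj.
The unique satisfying tagging is: Adj Noun Prep Adj Prep Prep Prep Prep Adj Prep.
Verifying each rule — rule 1 satisfied; rule 2 satisfied; rule 3 satisfied; rule 4 satisfied; rule 5 satisfied.

Adj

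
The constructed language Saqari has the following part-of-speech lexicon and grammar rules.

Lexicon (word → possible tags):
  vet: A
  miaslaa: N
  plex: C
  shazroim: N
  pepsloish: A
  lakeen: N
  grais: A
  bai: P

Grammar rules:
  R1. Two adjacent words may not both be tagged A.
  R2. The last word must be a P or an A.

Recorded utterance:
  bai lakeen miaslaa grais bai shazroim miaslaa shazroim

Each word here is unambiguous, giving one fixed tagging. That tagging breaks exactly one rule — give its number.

2

Fixed tagging: P N N A P N N N.
Rule check: R1 holds, R2 violated.
Only rule 2 fails.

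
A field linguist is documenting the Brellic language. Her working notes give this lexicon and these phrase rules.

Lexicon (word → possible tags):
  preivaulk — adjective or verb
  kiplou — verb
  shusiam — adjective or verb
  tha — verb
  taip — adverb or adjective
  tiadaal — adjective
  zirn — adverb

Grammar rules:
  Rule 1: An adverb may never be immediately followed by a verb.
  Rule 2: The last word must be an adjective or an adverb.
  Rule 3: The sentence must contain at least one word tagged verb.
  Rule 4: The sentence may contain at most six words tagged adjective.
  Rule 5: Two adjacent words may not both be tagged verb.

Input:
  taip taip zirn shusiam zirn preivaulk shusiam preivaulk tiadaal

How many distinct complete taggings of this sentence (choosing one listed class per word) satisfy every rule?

8

Candidates per position — 1:taip {adverb,adjective}; 2:taip {adverb,adjective}; 3:zirn {adverb}; 4:shusiam {adjective,verb}; 5:zirn {adverb}; 6:preivaulk {adjective,verb}; 7:shusiam {adjective,verb}; 8:preivaulk {adjective,verb}; 9:tiadaal {adjective}.
There are 64 candidate sequences in total.
Checking each against the rules leaves 8 sequences.
Count = 8.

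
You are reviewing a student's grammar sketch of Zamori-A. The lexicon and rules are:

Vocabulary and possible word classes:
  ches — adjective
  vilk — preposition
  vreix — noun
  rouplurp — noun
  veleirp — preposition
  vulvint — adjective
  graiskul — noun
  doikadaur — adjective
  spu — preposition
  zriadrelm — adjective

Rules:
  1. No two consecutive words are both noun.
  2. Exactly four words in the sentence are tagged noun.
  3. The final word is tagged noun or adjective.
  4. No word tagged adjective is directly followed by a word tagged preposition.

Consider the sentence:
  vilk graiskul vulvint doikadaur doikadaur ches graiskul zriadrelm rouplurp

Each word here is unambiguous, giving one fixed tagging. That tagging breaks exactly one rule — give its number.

Fixed tagging: preposition noun adjective adjective adjective adjective noun adjective noun.
Checking each rule: R1 ok, R2 fails, R3 ok, R4 ok.
Only rule 2 fails.

2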